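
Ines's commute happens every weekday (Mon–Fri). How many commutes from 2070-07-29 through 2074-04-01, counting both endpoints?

2070-07-29 is a Tuesday.
That's 1343 days from start to end, counting both.
1343 = 7 × 191 + 6, so there are 191 full weeks plus 6 extra days.
Each full week contributes 5 weekdays (Mon–Fri): 191 × 5 = 955.
The 6 extra days are Tue, Wed, Thu, Fri, Sat, Sun — 4 of them qualify.
Total: 955 + 4 = 959.

959 weekdays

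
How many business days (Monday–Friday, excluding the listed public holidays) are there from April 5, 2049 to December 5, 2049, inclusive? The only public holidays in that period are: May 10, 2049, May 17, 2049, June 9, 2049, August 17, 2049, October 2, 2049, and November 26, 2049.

170

April 5, 2049 is a Monday.
The range spans 245 days (inclusive of both endpoints).
245 = 7 × 35, so the span is exactly 35 full weeks.
Each full week contributes 5 weekdays (Mon–Fri): 35 × 5 = 175.
Holidays: May 10, 2049 (Mon); May 17, 2049 (Mon); June 9, 2049 (Wed); August 17, 2049 (Tue); October 2, 2049 (Sat); November 26, 2049 (Fri).
5 of the 6 holidays fall on weekdays; the rest are weekends and were already excluded.
Business days: 175 − 5 = 170.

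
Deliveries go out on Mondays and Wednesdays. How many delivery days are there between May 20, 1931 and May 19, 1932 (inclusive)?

May 20, 1931 is a Wednesday.
From May 20, 1931 to May 19, 1932 is 366 days inclusive.
366 = 7 × 52 + 2, so there are 52 full weeks plus 2 extra days.
Each full week contributes 2 days from the set (Mon, Wed): 52 × 2 = 104.
The 2 extra days are Wednesday, Thursday — 1 of them qualifies.
Total: 104 + 1 = 105.

105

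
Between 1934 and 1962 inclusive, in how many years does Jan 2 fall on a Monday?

4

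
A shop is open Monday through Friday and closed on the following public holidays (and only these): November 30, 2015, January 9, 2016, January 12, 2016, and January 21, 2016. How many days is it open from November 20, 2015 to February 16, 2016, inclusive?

60 business days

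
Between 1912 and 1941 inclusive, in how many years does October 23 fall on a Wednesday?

5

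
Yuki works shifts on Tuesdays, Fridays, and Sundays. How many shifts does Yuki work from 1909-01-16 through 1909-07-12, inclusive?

1909-01-16 is a Saturday.
The range spans 178 days (inclusive of both endpoints).
178 = 7 × 25 + 3, so there are 25 full weeks plus 3 extra days.
Each full week contributes 3 days from the set (Tue, Fri, Sun): 25 × 3 = 75.
The 3 extra days are Sat, Sun, Mon — 1 of them qualifies.
Total: 75 + 1 = 76.

76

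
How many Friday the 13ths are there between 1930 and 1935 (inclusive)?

Friday-the-13ths by year:
1930: Jun
1931: Feb, Mar, Nov
1932: May
1933: Jan, Oct
1934: Apr, Jul
1935: Sep, Dec

11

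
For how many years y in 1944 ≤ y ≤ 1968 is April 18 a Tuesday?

Day of week of April 18 in each year:
1944: Tue ✓, 1945: Wed, 1946: Thu, 1947: Fri, 1948: Sun, 1949: Mon, 1950: Tue ✓, 1951: Wed, 1952: Fri, 1953: Sat, 1954: Sun, 1955: Mon, 1956: Wed, 1957: Thu, 1958: Fri, 1959: Sat, 1960: Mon, 1961: Tue ✓, 1962: Wed, 1963: Thu, 1964: Sat, 1965: Sun, 1966: Mon, 1967: Tue ✓, 1968: Thu
Tuesdays: 1944, 1950, 1961, 1967.

4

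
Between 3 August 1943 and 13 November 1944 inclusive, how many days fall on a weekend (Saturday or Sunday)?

3 August 1943 is a Tuesday.
From 3 August 1943 to 13 November 1944 is 469 days inclusive.
469 = 7 × 67, so the span is exactly 67 full weeks.
Each full week contributes 2 weekend days (Sat, Sun): 67 × 2 = 134.

134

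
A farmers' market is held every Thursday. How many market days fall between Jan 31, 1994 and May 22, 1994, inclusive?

Jan 31, 1994 is a Monday.
The range spans 112 days (inclusive of both endpoints).
112 = 7 × 16, so the span is exactly 16 full weeks.
Each full week contributes one Thursday: 16 so far.

16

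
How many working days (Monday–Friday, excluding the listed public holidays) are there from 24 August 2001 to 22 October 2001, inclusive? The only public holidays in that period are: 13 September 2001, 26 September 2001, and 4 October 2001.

24 August 2001 is a Friday.
From 24 August 2001 to 22 October 2001 is 60 days inclusive.
60 = 7 × 8 + 4, so there are 8 full weeks plus 4 extra days.
Each full week contributes 5 weekdays (Mon–Fri): 8 × 5 = 40.
The 4 extra days are Fri, Sat, Sun, Mon — 2 of them qualify.
Total: 40 + 2 = 42.
Holidays: 13 September 2001 (Thu); 26 September 2001 (Wed); 4 October 2001 (Thu).
All 3 holidays fall on weekdays, so subtract 3.
Business days: 42 − 3 = 39.

39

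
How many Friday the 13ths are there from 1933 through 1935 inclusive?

6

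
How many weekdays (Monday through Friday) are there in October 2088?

2088-10-01 is a Friday.
That's 31 days from start to end, counting both.
31 = 7 × 4 + 3, so there are 4 full weeks plus 3 extra days.
Each full week contributes 5 weekdays (Mon–Fri): 4 × 5 = 20.
The 3 extra days are Fri, Sat, Sun — 1 of them qualifies.
Total: 20 + 1 = 21.

21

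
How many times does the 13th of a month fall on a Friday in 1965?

1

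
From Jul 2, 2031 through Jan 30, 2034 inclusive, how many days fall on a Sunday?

Jul 2, 2031 is a Wednesday.
That's 944 days from start to end, counting both.
944 = 7 × 134 + 6, so there are 134 full weeks plus 6 extra days.
Each full week contributes one Sunday: 134 so far.
The 6 extra days are Wed, Thu, Fri, Sat, Sun, Mon — 1 of them qualifies.
Total: 134 + 1 = 135.

135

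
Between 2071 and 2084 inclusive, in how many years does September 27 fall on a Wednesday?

3

Day of week of September 27 in each year:
2071: Sun, 2072: Tue, 2073: Wed ✓, 2074: Thu, 2075: Fri, 2076: Sun, 2077: Mon, 2078: Tue, 2079: Wed ✓, 2080: Fri, 2081: Sat, 2082: Sun, 2083: Mon, 2084: Wed ✓
Wednesdays: 2073, 2079, 2084.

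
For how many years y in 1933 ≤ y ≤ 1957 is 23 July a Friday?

Day of week of July 23 in each year:
1933: Sun, 1934: Mon, 1935: Tue, 1936: Thu, 1937: Fri ✓, 1938: Sat, 1939: Sun, 1940: Tue, 1941: Wed, 1942: Thu, 1943: Fri ✓, 1944: Sun, 1945: Mon, 1946: Tue, 1947: Wed, 1948: Fri ✓, 1949: Sat, 1950: Sun, 1951: Mon, 1952: Wed, 1953: Thu, 1954: Fri ✓, 1955: Sat, 1956: Mon, 1957: Tue
Fridays: 1937, 1943, 1948, 1954.

4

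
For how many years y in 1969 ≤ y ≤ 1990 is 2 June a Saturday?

4

Day of week of June 2 in each year:
1969: Mon, 1970: Tue, 1971: Wed, 1972: Fri, 1973: Sat ✓, 1974: Sun, 1975: Mon, 1976: Wed, 1977: Thu, 1978: Fri, 1979: Sat ✓, 1980: Mon, 1981: Tue, 1982: Wed, 1983: Thu, 1984: Sat ✓, 1985: Sun, 1986: Mon, 1987: Tue, 1988: Thu, 1989: Fri, 1990: Sat ✓
Saturdays: 1973, 1979, 1984, 1990.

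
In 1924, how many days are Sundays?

52

1 January 1924 is a Tuesday.
The range spans 366 days (inclusive of both endpoints).
366 = 7 × 52 + 2, so there are 52 full weeks plus 2 extra days.
Each full week contributes one Sunday: 52 so far.
The 2 extra days are Tue, Wed — none qualify.
Total: 52 + 0 = 52.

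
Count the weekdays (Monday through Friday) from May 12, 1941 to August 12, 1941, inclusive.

67

May 12, 1941 is a Monday.
That's 93 days from start to end, counting both.
93 = 7 × 13 + 2, so there are 13 full weeks plus 2 extra days.
Each full week contributes 5 weekdays (Mon–Fri): 13 × 5 = 65.
The 2 extra days are Mon, Tue — 2 of them qualify.
Total: 65 + 2 = 67.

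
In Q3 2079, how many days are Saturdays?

1 July 2079 is a Saturday.
That's 92 days from start to end, counting both.
92 = 7 × 13 + 1, so there are 13 full weeks plus 1 extra day.
Each full week contributes one Saturday: 13 so far.
The 1 extra day is Saturday — 1 of them qualifies.
Total: 13 + 1 = 14.

14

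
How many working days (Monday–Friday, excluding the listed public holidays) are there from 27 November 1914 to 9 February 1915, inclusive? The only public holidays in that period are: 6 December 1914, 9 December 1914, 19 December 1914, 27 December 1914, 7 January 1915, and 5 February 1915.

27 November 1914 is a Friday.
That's 75 days from start to end, counting both.
75 = 7 × 10 + 5, so there are 10 full weeks plus 5 extra days.
Each full week contributes 5 weekdays (Mon–Fri): 10 × 5 = 50.
The 5 extra days are Friday, Saturday, Sunday, Monday, Tuesday — 3 of them qualify.
Total: 50 + 3 = 53.
Holidays: 6 December 1914 (Sun); 9 December 1914 (Wed); 19 December 1914 (Sat); 27 December 1914 (Sun); 7 January 1915 (Thu); 5 February 1915 (Fri).
3 of the 6 holidays fall on weekdays; the rest are weekends and were already excluded.
Business days: 53 − 3 = 50.

50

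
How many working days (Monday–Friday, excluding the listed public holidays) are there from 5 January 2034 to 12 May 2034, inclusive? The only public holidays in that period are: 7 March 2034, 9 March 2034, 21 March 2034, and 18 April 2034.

88

5 January 2034 is a Thursday.
From 5 January 2034 to 12 May 2034 is 128 days inclusive.
128 = 7 × 18 + 2, so there are 18 full weeks plus 2 extra days.
Each full week contributes 5 weekdays (Mon–Fri): 18 × 5 = 90.
The 2 extra days are Thu, Fri — 2 of them qualify.
Total: 90 + 2 = 92.
Holidays: 7 March 2034 (Tue); 9 March 2034 (Thu); 21 March 2034 (Tue); 18 April 2034 (Tue).
All 4 holidays fall on weekdays, so subtract 4.
Business days: 92 − 4 = 88.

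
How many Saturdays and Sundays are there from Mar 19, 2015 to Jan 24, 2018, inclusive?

Mar 19, 2015 is a Thursday.
The range spans 1043 days (inclusive of both endpoints).
1043 = 7 × 149, so the span is exactly 149 full weeks.
Each full week contributes 2 weekend days (Sat, Sun): 149 × 2 = 298.

298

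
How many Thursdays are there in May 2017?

1 May 2017 is a Monday.
The range spans 31 days (inclusive of both endpoints).
31 = 7 × 4 + 3, so there are 4 full weeks plus 3 extra days.
Each full week contributes one Thursday: 4 so far.
The 3 extra days are Monday, Tuesday, Wednesday — none qualify.
Total: 4 + 0 = 4.

4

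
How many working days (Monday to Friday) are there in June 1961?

22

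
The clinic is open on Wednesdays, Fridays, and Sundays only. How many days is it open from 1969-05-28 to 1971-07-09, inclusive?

332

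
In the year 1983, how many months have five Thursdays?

4

A month has five Thursdays exactly when Thursday falls within its first (length − 28) days.
Jan: 31 days, starts Sat → 5 of Sat, Sun, Mon
Feb: 28 days, starts Tue → 5 of (none)
Mar: 31 days, starts Tue → 5 of Tue, Wed, Thu ✓
Apr: 30 days, starts Fri → 5 of Fri, Sat
May: 31 days, starts Sun → 5 of Sun, Mon, Tue
Jun: 30 days, starts Wed → 5 of Wed, Thu ✓
Jul: 31 days, starts Fri → 5 of Fri, Sat, Sun
Aug: 31 days, starts Mon → 5 of Mon, Tue, Wed
Sep: 30 days, starts Thu → 5 of Thu, Fri ✓
Oct: 31 days, starts Sat → 5 of Sat, Sun, Mon
Nov: 30 days, starts Tue → 5 of Tue, Wed
Dec: 31 days, starts Thu → 5 of Thu, Fri, Sat ✓
Months with five Thursdays: Mar, Jun, Sep, Dec.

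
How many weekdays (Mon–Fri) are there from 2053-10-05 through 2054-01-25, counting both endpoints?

2053-10-05 is a Sunday.
That's 113 days from start to end, counting both.
113 = 7 × 16 + 1, so there are 16 full weeks plus 1 extra day.
Each full week contributes 5 weekdays (Mon–Fri): 16 × 5 = 80.
The 1 extra day is Sun — none qualify.
Total: 80 + 0 = 80.

80 weekdays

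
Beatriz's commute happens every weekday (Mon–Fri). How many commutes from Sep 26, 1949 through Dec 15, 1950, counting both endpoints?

Sep 26, 1949 is a Monday.
The range spans 446 days (inclusive of both endpoints).
446 = 7 × 63 + 5, so there are 63 full weeks plus 5 extra days.
Each full week contributes 5 weekdays (Mon–Fri): 63 × 5 = 315.
The 5 extra days are Mon, Tue, Wed, Thu, Fri — 5 of them qualify.
Total: 315 + 5 = 320.

320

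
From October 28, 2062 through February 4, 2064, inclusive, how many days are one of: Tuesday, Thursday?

132

October 28, 2062 is a Saturday.
That's 465 days from start to end, counting both.
465 = 7 × 66 + 3, so there are 66 full weeks plus 3 extra days.
Each full week contributes 2 days from the set (Tue, Thu): 66 × 2 = 132.
The 3 extra days are Saturday, Sunday, Monday — none qualify.
Total: 132 + 0 = 132.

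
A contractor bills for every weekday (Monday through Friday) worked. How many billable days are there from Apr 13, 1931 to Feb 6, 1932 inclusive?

Apr 13, 1931 is a Monday.
That's 300 days from start to end, counting both.
300 = 7 × 42 + 6, so there are 42 full weeks plus 6 extra days.
Each full week contributes 5 weekdays (Mon–Fri): 42 × 5 = 210.
The 6 extra days are Mon, Tue, Wed, Thu, Fri, Sat — 5 of them qualify.
Total: 210 + 5 = 215.

215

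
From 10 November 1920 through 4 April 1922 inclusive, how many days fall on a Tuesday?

73

10 November 1920 is a Wednesday.
That's 511 days from start to end, counting both.
511 = 7 × 73, so the span is exactly 73 full weeks.
Each full week contributes one Tuesday: 73 so far.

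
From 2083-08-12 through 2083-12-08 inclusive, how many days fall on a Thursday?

17

2083-08-12 is a Thursday.
That's 119 days from start to end, counting both.
119 = 7 × 17, so the span is exactly 17 full weeks.
Each full week contributes one Thursday: 17 so far.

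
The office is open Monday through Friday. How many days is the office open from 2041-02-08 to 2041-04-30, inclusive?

2041-02-08 is a Friday.
That's 82 days from start to end, counting both.
82 = 7 × 11 + 5, so there are 11 full weeks plus 5 extra days.
Each full week contributes 5 weekdays (Mon–Fri): 11 × 5 = 55.
The 5 extra days are Fri, Sat, Sun, Mon, Tue — 3 of them qualify.
Total: 55 + 3 = 58.

58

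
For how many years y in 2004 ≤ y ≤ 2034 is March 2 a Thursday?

5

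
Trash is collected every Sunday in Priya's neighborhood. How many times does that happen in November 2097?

4

2097-11-01 is a Friday.
The range spans 30 days (inclusive of both endpoints).
30 = 7 × 4 + 2, so there are 4 full weeks plus 2 extra days.
Each full week contributes one Sunday: 4 so far.
The 2 extra days are Fri, Sat — none qualify.
Total: 4 + 0 = 4.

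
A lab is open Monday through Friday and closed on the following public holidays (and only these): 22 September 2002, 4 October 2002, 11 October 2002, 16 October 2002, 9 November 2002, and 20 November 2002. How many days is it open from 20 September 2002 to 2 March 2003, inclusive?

112 business days

20 September 2002 is a Friday.
From 20 September 2002 to 2 March 2003 is 164 days inclusive.
164 = 7 × 23 + 3, so there are 23 full weeks plus 3 extra days.
Each full week contributes 5 weekdays (Mon–Fri): 23 × 5 = 115.
The 3 extra days are Friday, Saturday, Sunday — 1 of them qualifies.
Total: 115 + 1 = 116.
Holidays: 22 September 2002 (Sun); 4 October 2002 (Fri); 11 October 2002 (Fri); 16 October 2002 (Wed); 9 November 2002 (Sat); 20 November 2002 (Wed).
4 of the 6 holidays fall on weekdays; the rest are weekends and were already excluded.
Business days: 116 − 4 = 112.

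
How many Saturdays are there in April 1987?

April 1, 1987 is a Wednesday.
That's 30 days from start to end, counting both.
30 = 7 × 4 + 2, so there are 4 full weeks plus 2 extra days.
Each full week contributes one Saturday: 4 so far.
The 2 extra days are Wednesday, Thursday — none qualify.
Total: 4 + 0 = 4.

4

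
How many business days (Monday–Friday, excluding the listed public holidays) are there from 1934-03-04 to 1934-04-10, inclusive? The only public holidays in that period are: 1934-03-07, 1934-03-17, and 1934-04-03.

25 business days

1934-03-04 is a Sunday.
The range spans 38 days (inclusive of both endpoints).
38 = 7 × 5 + 3, so there are 5 full weeks plus 3 extra days.
Each full week contributes 5 weekdays (Mon–Fri): 5 × 5 = 25.
The 3 extra days are Sunday, Monday, Tuesday — 2 of them qualify.
Total: 25 + 2 = 27.
Holidays: 1934-03-07 (Wed); 1934-03-17 (Sat); 1934-04-03 (Tue).
2 of the 3 holidays fall on weekdays; the rest are weekends and were already excluded.
Business days: 27 − 2 = 25.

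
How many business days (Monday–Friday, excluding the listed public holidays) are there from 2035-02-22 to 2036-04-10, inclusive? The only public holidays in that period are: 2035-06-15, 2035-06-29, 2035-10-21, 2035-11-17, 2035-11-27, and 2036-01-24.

292 business days

2035-02-22 is a Thursday.
From 2035-02-22 to 2036-04-10 is 414 days inclusive.
414 = 7 × 59 + 1, so there are 59 full weeks plus 1 extra day.
Each full week contributes 5 weekdays (Mon–Fri): 59 × 5 = 295.
The 1 extra day is Thu — 1 of them qualifies.
Total: 295 + 1 = 296.
Holidays: 2035-06-15 (Fri); 2035-06-29 (Fri); 2035-10-21 (Sun); 2035-11-17 (Sat); 2035-11-27 (Tue); 2036-01-24 (Thu).
4 of the 6 holidays fall on weekdays; the rest are weekends and were already excluded.
Business days: 296 − 4 = 292.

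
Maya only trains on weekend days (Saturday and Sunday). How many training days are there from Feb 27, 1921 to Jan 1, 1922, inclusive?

Feb 27, 1921 is a Sunday.
From Feb 27, 1921 to Jan 1, 1922 is 309 days inclusive.
309 = 7 × 44 + 1, so there are 44 full weeks plus 1 extra day.
Each full week contributes 2 weekend days (Sat, Sun): 44 × 2 = 88.
The 1 extra day is Sun — 1 of them qualifies.
Total: 88 + 1 = 89.

89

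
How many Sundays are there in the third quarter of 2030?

13

2030-07-01 is a Monday.
From 2030-07-01 to 2030-09-30 is 92 days inclusive.
92 = 7 × 13 + 1, so there are 13 full weeks plus 1 extra day.
Each full week contributes one Sunday: 13 so far.
The 1 extra day is Monday — none qualify.
Total: 13 + 0 = 13.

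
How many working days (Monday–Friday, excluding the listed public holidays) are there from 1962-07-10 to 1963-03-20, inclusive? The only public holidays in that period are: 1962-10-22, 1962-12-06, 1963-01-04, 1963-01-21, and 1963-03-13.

1962-07-10 is a Tuesday.
From 1962-07-10 to 1963-03-20 is 254 days inclusive.
254 = 7 × 36 + 2, so there are 36 full weeks plus 2 extra days.
Each full week contributes 5 weekdays (Mon–Fri): 36 × 5 = 180.
The 2 extra days are Tuesday, Wednesday — 2 of them qualify.
Total: 180 + 2 = 182.
Holidays: 1962-10-22 (Mon); 1962-12-06 (Thu); 1963-01-04 (Fri); 1963-01-21 (Mon); 1963-03-13 (Wed).
All 5 holidays fall on weekdays, so subtract 5.
Business days: 182 − 5 = 177.

177 working days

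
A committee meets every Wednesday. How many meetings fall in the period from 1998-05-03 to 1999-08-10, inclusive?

66

1998-05-03 is a Sunday.
From 1998-05-03 to 1999-08-10 is 465 days inclusive.
465 = 7 × 66 + 3, so there are 66 full weeks plus 3 extra days.
Each full week contributes one Wednesday: 66 so far.
The 3 extra days are Sunday, Monday, Tuesday — none qualify.
Total: 66 + 0 = 66.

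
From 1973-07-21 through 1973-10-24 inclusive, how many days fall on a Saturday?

1973-07-21 is a Saturday.
The range spans 96 days (inclusive of both endpoints).
96 = 7 × 13 + 5, so there are 13 full weeks plus 5 extra days.
Each full week contributes one Saturday: 13 so far.
The 5 extra days are Sat, Sun, Mon, Tue, Wed — 1 of them qualifies.
Total: 13 + 1 = 14.

14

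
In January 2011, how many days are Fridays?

4

Jan 1, 2011 is a Saturday.
From Jan 1, 2011 to Jan 31, 2011 is 31 days inclusive.
31 = 7 × 4 + 3, so there are 4 full weeks plus 3 extra days.
Each full week contributes one Friday: 4 so far.
The 3 extra days are Sat, Sun, Mon — none qualify.
Total: 4 + 0 = 4.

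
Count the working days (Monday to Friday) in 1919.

261

1 January 1919 is a Wednesday.
The range spans 365 days (inclusive of both endpoints).
365 = 7 × 52 + 1, so there are 52 full weeks plus 1 extra day.
Each full week contributes 5 weekdays (Mon–Fri): 52 × 5 = 260.
The 1 extra day is Wed — 1 of them qualifies.
Total: 260 + 1 = 261.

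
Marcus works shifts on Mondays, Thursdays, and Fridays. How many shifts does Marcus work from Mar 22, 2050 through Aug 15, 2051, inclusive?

219

Mar 22, 2050 is a Tuesday.
That's 512 days from start to end, counting both.
512 = 7 × 73 + 1, so there are 73 full weeks plus 1 extra day.
Each full week contributes 3 days from the set (Mon, Thu, Fri): 73 × 3 = 219.
The 1 extra day is Tuesday — none qualify.
Total: 219 + 0 = 219.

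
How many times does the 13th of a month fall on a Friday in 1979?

The 13th falls on a Friday when the month's 13th has weekday Fri.
Jan 13 is Sat; Feb 13 is Tue; Mar 13 is Tue; Apr 13 is Fri ✓; May 13 is Sun; Jun 13 is Wed; Jul 13 is Fri ✓; Aug 13 is Mon; Sep 13 is Thu; Oct 13 is Sat; Nov 13 is Tue; Dec 13 is Thu.
Friday the 13ths: Apr, Jul.

2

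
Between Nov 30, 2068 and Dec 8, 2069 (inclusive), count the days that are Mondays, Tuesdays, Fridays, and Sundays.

214

Nov 30, 2068 is a Friday.
That's 374 days from start to end, counting both.
374 = 7 × 53 + 3, so there are 53 full weeks plus 3 extra days.
Each full week contributes 4 days from the set (Mon, Tue, Fri, Sun): 53 × 4 = 212.
The 3 extra days are Friday, Saturday, Sunday — 2 of them qualify.
Total: 212 + 2 = 214.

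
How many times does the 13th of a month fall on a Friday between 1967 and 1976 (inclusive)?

Friday-the-13ths by year:
1967: Jan, Oct
1968: Sep, Dec
1969: Jun
1970: Feb, Mar, Nov
1971: Aug
1972: Oct
1973: Apr, Jul
1974: Sep, Dec
1975: Jun
1976: Feb, Aug

17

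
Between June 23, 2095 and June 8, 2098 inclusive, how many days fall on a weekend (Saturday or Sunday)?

June 23, 2095 is a Thursday.
That's 1082 days from start to end, counting both.
1082 = 7 × 154 + 4, so there are 154 full weeks plus 4 extra days.
Each full week contributes 2 weekend days (Sat, Sun): 154 × 2 = 308.
The 4 extra days are Thursday, Friday, Saturday, Sunday — 2 of them qualify.
Total: 308 + 2 = 310.

310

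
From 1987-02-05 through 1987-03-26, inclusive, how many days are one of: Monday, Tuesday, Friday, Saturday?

28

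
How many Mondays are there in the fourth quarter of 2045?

2045-10-01 is a Sunday.
From 2045-10-01 to 2045-12-31 is 92 days inclusive.
92 = 7 × 13 + 1, so there are 13 full weeks plus 1 extra day.
Each full week contributes one Monday: 13 so far.
The 1 extra day is Sun — none qualify.
Total: 13 + 0 = 13.

13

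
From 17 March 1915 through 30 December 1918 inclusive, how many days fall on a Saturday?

17 March 1915 is a Wednesday.
From 17 March 1915 to 30 December 1918 is 1385 days inclusive.
1385 = 7 × 197 + 6, so there are 197 full weeks plus 6 extra days.
Each full week contributes one Saturday: 197 so far.
The 6 extra days are Wednesday, Thursday, Friday, Saturday, Sunday, Monday — 1 of them qualifies.
Total: 197 + 1 = 198.

198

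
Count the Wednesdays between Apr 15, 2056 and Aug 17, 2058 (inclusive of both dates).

122

Apr 15, 2056 is a Saturday.
That's 855 days from start to end, counting both.
855 = 7 × 122 + 1, so there are 122 full weeks plus 1 extra day.
Each full week contributes one Wednesday: 122 so far.
The 1 extra day is Saturday — none qualify.
Total: 122 + 0 = 122.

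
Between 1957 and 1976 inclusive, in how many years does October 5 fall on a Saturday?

Day of week of October 5 in each year:
1957: Sat ✓, 1958: Sun, 1959: Mon, 1960: Wed, 1961: Thu, 1962: Fri, 1963: Sat ✓, 1964: Mon, 1965: Tue, 1966: Wed, 1967: Thu, 1968: Sat ✓, 1969: Sun, 1970: Mon, 1971: Tue, 1972: Thu, 1973: Fri, 1974: Sat ✓, 1975: Sun, 1976: Tue
Saturdays: 1957, 1963, 1968, 1974.

4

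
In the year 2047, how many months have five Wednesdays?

A month has five Wednesdays exactly when Wednesday falls within its first (length − 28) days.
Jan: 31 days, starts Tue → 5 of Tue, Wed, Thu ✓
Feb: 28 days, starts Fri → 5 of (none)
Mar: 31 days, starts Fri → 5 of Fri, Sat, Sun
Apr: 30 days, starts Mon → 5 of Mon, Tue
May: 31 days, starts Wed → 5 of Wed, Thu, Fri ✓
Jun: 30 days, starts Sat → 5 of Sat, Sun
Jul: 31 days, starts Mon → 5 of Mon, Tue, Wed ✓
Aug: 31 days, starts Thu → 5 of Thu, Fri, Sat
Sep: 30 days, starts Sun → 5 of Sun, Mon
Oct: 31 days, starts Tue → 5 of Tue, Wed, Thu ✓
Nov: 30 days, starts Fri → 5 of Fri, Sat
Dec: 31 days, starts Sun → 5 of Sun, Mon, Tue
Months with five Wednesdays: Jan, May, Jul, Oct.

4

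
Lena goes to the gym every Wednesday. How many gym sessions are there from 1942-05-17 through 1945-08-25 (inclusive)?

1942-05-17 is a Sunday.
That's 1197 days from start to end, counting both.
1197 = 7 × 171, so the span is exactly 171 full weeks.
Each full week contributes one Wednesday: 171 so far.

171 Wednesdays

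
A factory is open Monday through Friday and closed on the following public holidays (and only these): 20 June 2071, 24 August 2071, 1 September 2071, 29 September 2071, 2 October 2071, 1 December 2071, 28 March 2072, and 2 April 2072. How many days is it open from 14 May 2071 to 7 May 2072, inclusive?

251 business days

14 May 2071 is a Thursday.
That's 360 days from start to end, counting both.
360 = 7 × 51 + 3, so there are 51 full weeks plus 3 extra days.
Each full week contributes 5 weekdays (Mon–Fri): 51 × 5 = 255.
The 3 extra days are Thu, Fri, Sat — 2 of them qualify.
Total: 255 + 2 = 257.
Holidays: 20 June 2071 (Sat); 24 August 2071 (Mon); 1 September 2071 (Tue); 29 September 2071 (Tue); 2 October 2071 (Fri); 1 December 2071 (Tue); 28 March 2072 (Mon); 2 April 2072 (Sat).
6 of the 8 holidays fall on weekdays; the rest are weekends and were already excluded.
Business days: 257 − 6 = 251.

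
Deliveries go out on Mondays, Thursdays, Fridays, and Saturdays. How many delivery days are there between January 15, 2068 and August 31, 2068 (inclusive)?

January 15, 2068 is a Sunday.
That's 230 days from start to end, counting both.
230 = 7 × 32 + 6, so there are 32 full weeks plus 6 extra days.
Each full week contributes 4 days from the set (Mon, Thu, Fri, Sat): 32 × 4 = 128.
The 6 extra days are Sunday, Monday, Tuesday, Wednesday, Thursday, Friday — 3 of them qualify.
Total: 128 + 3 = 131.

131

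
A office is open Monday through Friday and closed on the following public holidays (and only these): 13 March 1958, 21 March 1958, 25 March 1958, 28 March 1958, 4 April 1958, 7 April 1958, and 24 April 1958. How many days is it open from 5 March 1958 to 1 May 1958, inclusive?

5 March 1958 is a Wednesday.
The range spans 58 days (inclusive of both endpoints).
58 = 7 × 8 + 2, so there are 8 full weeks plus 2 extra days.
Each full week contributes 5 weekdays (Mon–Fri): 8 × 5 = 40.
The 2 extra days are Wednesday, Thursday — 2 of them qualify.
Total: 40 + 2 = 42.
Holidays: 13 March 1958 (Thu); 21 March 1958 (Fri); 25 March 1958 (Tue); 28 March 1958 (Fri); 4 April 1958 (Fri); 7 April 1958 (Mon); 24 April 1958 (Thu).
All 7 holidays fall on weekdays, so subtract 7.
Business days: 42 − 7 = 35.

35 working days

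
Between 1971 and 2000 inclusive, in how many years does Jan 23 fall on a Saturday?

Day of week of January 23 in each year:
1971: Sat ✓, 1972: Sun, 1973: Tue, 1974: Wed, 1975: Thu, 1976: Fri, 1977: Sun, 1978: Mon, 1979: Tue, 1980: Wed, 1981: Fri, 1982: Sat ✓, 1983: Sun, 1984: Mon, 1985: Wed, 1986: Thu, 1987: Fri, 1988: Sat ✓, 1989: Mon, 1990: Tue, 1991: Wed, 1992: Thu, 1993: Sat ✓, 1994: Sun, 1995: Mon, 1996: Tue, 1997: Thu, 1998: Fri, 1999: Sat ✓, 2000: Sun
Saturdays: 1971, 1982, 1988, 1993, 1999.

5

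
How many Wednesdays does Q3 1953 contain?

14

1 July 1953 is a Wednesday.
That's 92 days from start to end, counting both.
92 = 7 × 13 + 1, so there are 13 full weeks plus 1 extra day.
Each full week contributes one Wednesday: 13 so far.
The 1 extra day is Wed — 1 of them qualifies.
Total: 13 + 1 = 14.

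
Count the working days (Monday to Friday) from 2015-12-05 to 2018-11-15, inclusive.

2015-12-05 is a Saturday.
The range spans 1077 days (inclusive of both endpoints).
1077 = 7 × 153 + 6, so there are 153 full weeks plus 6 extra days.
Each full week contributes 5 weekdays (Mon–Fri): 153 × 5 = 765.
The 6 extra days are Saturday, Sunday, Monday, Tuesday, Wednesday, Thursday — 4 of them qualify.
Total: 765 + 4 = 769.

769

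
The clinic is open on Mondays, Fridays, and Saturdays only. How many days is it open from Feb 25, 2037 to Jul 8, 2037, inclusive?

57

Feb 25, 2037 is a Wednesday.
From Feb 25, 2037 to Jul 8, 2037 is 134 days inclusive.
134 = 7 × 19 + 1, so there are 19 full weeks plus 1 extra day.
Each full week contributes 3 days from the set (Mon, Fri, Sat): 19 × 3 = 57.
The 1 extra day is Wed — none qualify.
Total: 57 + 0 = 57.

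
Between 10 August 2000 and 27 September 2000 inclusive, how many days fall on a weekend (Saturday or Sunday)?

10 August 2000 is a Thursday.
The range spans 49 days (inclusive of both endpoints).
49 = 7 × 7, so the span is exactly 7 full weeks.
Each full week contributes 2 weekend days (Sat, Sun): 7 × 2 = 14.
Total: 14.

14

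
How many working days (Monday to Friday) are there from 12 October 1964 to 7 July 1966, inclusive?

12 October 1964 is a Monday.
From 12 October 1964 to 7 July 1966 is 634 days inclusive.
634 = 7 × 90 + 4, so there are 90 full weeks plus 4 extra days.
Each full week contributes 5 weekdays (Mon–Fri): 90 × 5 = 450.
The 4 extra days are Mon, Tue, Wed, Thu — 4 of them qualify.
Total: 450 + 4 = 454.

454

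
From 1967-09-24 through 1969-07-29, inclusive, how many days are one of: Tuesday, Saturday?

1967-09-24 is a Sunday.
That's 675 days from start to end, counting both.
675 = 7 × 96 + 3, so there are 96 full weeks plus 3 extra days.
Each full week contributes 2 days from the set (Tue, Sat): 96 × 2 = 192.
The 3 extra days are Sun, Mon, Tue — 1 of them qualifies.
Total: 192 + 1 = 193.

193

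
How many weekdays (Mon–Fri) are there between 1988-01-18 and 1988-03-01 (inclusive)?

1988-01-18 is a Monday.
From 1988-01-18 to 1988-03-01 is 44 days inclusive.
44 = 7 × 6 + 2, so there are 6 full weeks plus 2 extra days.
Each full week contributes 5 weekdays (Mon–Fri): 6 × 5 = 30.
The 2 extra days are Mon, Tue — 2 of them qualify.
Total: 30 + 2 = 32.

32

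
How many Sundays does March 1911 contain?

4

1911-03-01 is a Wednesday.
From 1911-03-01 to 1911-03-31 is 31 days inclusive.
31 = 7 × 4 + 3, so there are 4 full weeks plus 3 extra days.
Each full week contributes one Sunday: 4 so far.
The 3 extra days are Wed, Thu, Fri — none qualify.
Total: 4 + 0 = 4.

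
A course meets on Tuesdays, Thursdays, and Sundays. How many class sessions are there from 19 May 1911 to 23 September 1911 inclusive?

54

19 May 1911 is a Friday.
The range spans 128 days (inclusive of both endpoints).
128 = 7 × 18 + 2, so there are 18 full weeks plus 2 extra days.
Each full week contributes 3 days from the set (Tue, Thu, Sun): 18 × 3 = 54.
The 2 extra days are Friday, Saturday — none qualify.
Total: 54 + 0 = 54.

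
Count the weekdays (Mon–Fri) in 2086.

261

Jan 1, 2086 is a Tuesday.
From Jan 1, 2086 to Dec 31, 2086 is 365 days inclusive.
365 = 7 × 52 + 1, so there are 52 full weeks plus 1 extra day.
Each full week contributes 5 weekdays (Mon–Fri): 52 × 5 = 260.
The 1 extra day is Tuesday — 1 of them qualifies.
Total: 260 + 1 = 261.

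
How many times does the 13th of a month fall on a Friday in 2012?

3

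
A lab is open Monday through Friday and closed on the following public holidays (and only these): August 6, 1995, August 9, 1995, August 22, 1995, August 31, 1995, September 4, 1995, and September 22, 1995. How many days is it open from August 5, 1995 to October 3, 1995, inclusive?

August 5, 1995 is a Saturday.
The range spans 60 days (inclusive of both endpoints).
60 = 7 × 8 + 4, so there are 8 full weeks plus 4 extra days.
Each full week contributes 5 weekdays (Mon–Fri): 8 × 5 = 40.
The 4 extra days are Sat, Sun, Mon, Tue — 2 of them qualify.
Total: 40 + 2 = 42.
Holidays: August 6, 1995 (Sun); August 9, 1995 (Wed); August 22, 1995 (Tue); August 31, 1995 (Thu); September 4, 1995 (Mon); September 22, 1995 (Fri).
5 of the 6 holidays fall on weekdays; the rest are weekends and were already excluded.
Business days: 42 − 5 = 37.

37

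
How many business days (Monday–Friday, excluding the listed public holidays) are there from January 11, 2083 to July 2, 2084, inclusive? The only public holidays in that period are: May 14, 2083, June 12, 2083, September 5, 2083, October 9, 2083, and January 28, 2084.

January 11, 2083 is a Monday.
That's 539 days from start to end, counting both.
539 = 7 × 77, so the span is exactly 77 full weeks.
Each full week contributes 5 weekdays (Mon–Fri): 77 × 5 = 385.
Total: 385.
Holidays: May 14, 2083 (Fri); June 12, 2083 (Sat); September 5, 2083 (Sun); October 9, 2083 (Sat); January 28, 2084 (Fri).
2 of the 5 holidays fall on weekdays; the rest are weekends and were already excluded.
Business days: 385 − 2 = 383.

383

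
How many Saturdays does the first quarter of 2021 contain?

January 1, 2021 is a Friday.
That's 90 days from start to end, counting both.
90 = 7 × 12 + 6, so there are 12 full weeks plus 6 extra days.
Each full week contributes one Saturday: 12 so far.
The 6 extra days are Fri, Sat, Sun, Mon, Tue, Wed — 1 of them qualifies.
Total: 12 + 1 = 13.

13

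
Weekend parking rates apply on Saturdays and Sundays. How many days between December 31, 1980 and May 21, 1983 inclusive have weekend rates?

249

December 31, 1980 is a Wednesday.
From December 31, 1980 to May 21, 1983 is 872 days inclusive.
872 = 7 × 124 + 4, so there are 124 full weeks plus 4 extra days.
Each full week contributes 2 weekend days (Sat, Sun): 124 × 2 = 248.
The 4 extra days are Wed, Thu, Fri, Sat — 1 of them qualifies.
Total: 248 + 1 = 249.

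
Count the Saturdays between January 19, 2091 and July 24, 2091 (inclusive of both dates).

27

January 19, 2091 is a Friday.
From January 19, 2091 to July 24, 2091 is 187 days inclusive.
187 = 7 × 26 + 5, so there are 26 full weeks plus 5 extra days.
Each full week contributes one Saturday: 26 so far.
The 5 extra days are Fri, Sat, Sun, Mon, Tue — 1 of them qualifies.
Total: 26 + 1 = 27.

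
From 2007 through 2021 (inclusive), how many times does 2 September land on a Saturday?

1

Day of week of September 2 in each year:
2007: Sun, 2008: Tue, 2009: Wed, 2010: Thu, 2011: Fri, 2012: Sun, 2013: Mon, 2014: Tue, 2015: Wed, 2016: Fri, 2017: Sat ✓, 2018: Sun, 2019: Mon, 2020: Wed, 2021: Thu
Saturdays: 2017.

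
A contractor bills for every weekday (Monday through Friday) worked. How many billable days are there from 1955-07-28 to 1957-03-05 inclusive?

1955-07-28 is a Thursday.
That's 587 days from start to end, counting both.
587 = 7 × 83 + 6, so there are 83 full weeks plus 6 extra days.
Each full week contributes 5 weekdays (Mon–Fri): 83 × 5 = 415.
The 6 extra days are Thu, Fri, Sat, Sun, Mon, Tue — 4 of them qualify.
Total: 415 + 4 = 419.

419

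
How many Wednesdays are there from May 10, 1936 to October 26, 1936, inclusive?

24

May 10, 1936 is a Sunday.
That's 170 days from start to end, counting both.
170 = 7 × 24 + 2, so there are 24 full weeks plus 2 extra days.
Each full week contributes one Wednesday: 24 so far.
The 2 extra days are Sun, Mon — none qualify.
Total: 24 + 0 = 24.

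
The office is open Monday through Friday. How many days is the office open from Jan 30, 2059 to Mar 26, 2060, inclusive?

302 weekdays

Jan 30, 2059 is a Thursday.
That's 422 days from start to end, counting both.
422 = 7 × 60 + 2, so there are 60 full weeks plus 2 extra days.
Each full week contributes 5 weekdays (Mon–Fri): 60 × 5 = 300.
The 2 extra days are Thu, Fri — 2 of them qualify.
Total: 300 + 2 = 302.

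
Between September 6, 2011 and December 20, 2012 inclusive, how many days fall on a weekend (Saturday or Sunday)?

134

September 6, 2011 is a Tuesday.
The range spans 472 days (inclusive of both endpoints).
472 = 7 × 67 + 3, so there are 67 full weeks plus 3 extra days.
Each full week contributes 2 weekend days (Sat, Sun): 67 × 2 = 134.
The 3 extra days are Tuesday, Wednesday, Thursday — none qualify.
Total: 134 + 0 = 134.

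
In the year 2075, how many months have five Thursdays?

4

A month has five Thursdays exactly when Thursday falls within its first (length − 28) days.
Jan: 31 days, starts Tue → 5 of Tue, Wed, Thu ✓
Feb: 28 days, starts Fri → 5 of (none)
Mar: 31 days, starts Fri → 5 of Fri, Sat, Sun
Apr: 30 days, starts Mon → 5 of Mon, Tue
May: 31 days, starts Wed → 5 of Wed, Thu, Fri ✓
Jun: 30 days, starts Sat → 5 of Sat, Sun
Jul: 31 days, starts Mon → 5 of Mon, Tue, Wed
Aug: 31 days, starts Thu → 5 of Thu, Fri, Sat ✓
Sep: 30 days, starts Sun → 5 of Sun, Mon
Oct: 31 days, starts Tue → 5 of Tue, Wed, Thu ✓
Nov: 30 days, starts Fri → 5 of Fri, Sat
Dec: 31 days, starts Sun → 5 of Sun, Mon, Tue
Months with five Thursdays: Jan, May, Aug, Oct.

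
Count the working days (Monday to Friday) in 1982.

261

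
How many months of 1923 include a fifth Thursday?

4

A month has five Thursdays exactly when Thursday falls within its first (length − 28) days.
Jan: 31 days, starts Mon → 5 of Mon, Tue, Wed
Feb: 28 days, starts Thu → 5 of (none)
Mar: 31 days, starts Thu → 5 of Thu, Fri, Sat ✓
Apr: 30 days, starts Sun → 5 of Sun, Mon
May: 31 days, starts Tue → 5 of Tue, Wed, Thu ✓
Jun: 30 days, starts Fri → 5 of Fri, Sat
Jul: 31 days, starts Sun → 5 of Sun, Mon, Tue
Aug: 31 days, starts Wed → 5 of Wed, Thu, Fri ✓
Sep: 30 days, starts Sat → 5 of Sat, Sun
Oct: 31 days, starts Mon → 5 of Mon, Tue, Wed
Nov: 30 days, starts Thu → 5 of Thu, Fri ✓
Dec: 31 days, starts Sat → 5 of Sat, Sun, Mon
Months with five Thursdays: Mar, May, Aug, Nov.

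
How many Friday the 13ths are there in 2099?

The 13th falls on a Friday when the month's 13th has weekday Fri.
Jan 13 is Tue; Feb 13 is Fri ✓; Mar 13 is Fri ✓; Apr 13 is Mon; May 13 is Wed; Jun 13 is Sat; Jul 13 is Mon; Aug 13 is Thu; Sep 13 is Sun; Oct 13 is Tue; Nov 13 is Fri ✓; Dec 13 is Sun.
Friday the 13ths: Feb, Mar, Nov.

3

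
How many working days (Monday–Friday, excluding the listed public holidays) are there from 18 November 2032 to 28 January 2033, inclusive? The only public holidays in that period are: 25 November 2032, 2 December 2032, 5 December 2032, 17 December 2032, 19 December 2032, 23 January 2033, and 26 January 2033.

18 November 2032 is a Thursday.
That's 72 days from start to end, counting both.
72 = 7 × 10 + 2, so there are 10 full weeks plus 2 extra days.
Each full week contributes 5 weekdays (Mon–Fri): 10 × 5 = 50.
The 2 extra days are Thu, Fri — 2 of them qualify.
Total: 50 + 2 = 52.
Holidays: 25 November 2032 (Thu); 2 December 2032 (Thu); 5 December 2032 (Sun); 17 December 2032 (Fri); 19 December 2032 (Sun); 23 January 2033 (Sun); 26 January 2033 (Wed).
4 of the 7 holidays fall on weekdays; the rest are weekends and were already excluded.
Business days: 52 − 4 = 48.

48 working days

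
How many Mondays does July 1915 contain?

4

1915-07-01 is a Thursday.
From 1915-07-01 to 1915-07-31 is 31 days inclusive.
31 = 7 × 4 + 3, so there are 4 full weeks plus 3 extra days.
Each full week contributes one Monday: 4 so far.
The 3 extra days are Thu, Fri, Sat — none qualify.
Total: 4 + 0 = 4.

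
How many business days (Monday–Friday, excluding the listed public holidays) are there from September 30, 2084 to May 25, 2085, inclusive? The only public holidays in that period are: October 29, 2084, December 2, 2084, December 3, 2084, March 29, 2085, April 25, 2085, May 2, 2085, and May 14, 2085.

September 30, 2084 is a Saturday.
The range spans 238 days (inclusive of both endpoints).
238 = 7 × 34, so the span is exactly 34 full weeks.
Each full week contributes 5 weekdays (Mon–Fri): 34 × 5 = 170.
Total: 170.
Holidays: October 29, 2084 (Sun); December 2, 2084 (Sat); December 3, 2084 (Sun); March 29, 2085 (Thu); April 25, 2085 (Wed); May 2, 2085 (Wed); May 14, 2085 (Mon).
4 of the 7 holidays fall on weekdays; the rest are weekends and were already excluded.
Business days: 170 − 4 = 166.

166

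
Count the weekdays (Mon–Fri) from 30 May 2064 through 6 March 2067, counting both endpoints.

30 May 2064 is a Friday.
From 30 May 2064 to 6 March 2067 is 1011 days inclusive.
1011 = 7 × 144 + 3, so there are 144 full weeks plus 3 extra days.
Each full week contributes 5 weekdays (Mon–Fri): 144 × 5 = 720.
The 3 extra days are Fri, Sat, Sun — 1 of them qualifies.
Total: 720 + 1 = 721.

721 weekdays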